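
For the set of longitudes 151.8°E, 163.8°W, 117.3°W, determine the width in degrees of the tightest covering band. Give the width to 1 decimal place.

Sort the longitudes: -163.8°, -117.3°, +151.8°.
Eastward gaps between consecutive values (wrapping around): 46.5°, 269.1°, 44.4°.
Largest gap = 269.1° ⇒ minimal covering band is its complement: 360° − 269.1° = 90.9°.
Band runs from +151.8° eastward to -117.3°, crossing the antimeridian.

90.9°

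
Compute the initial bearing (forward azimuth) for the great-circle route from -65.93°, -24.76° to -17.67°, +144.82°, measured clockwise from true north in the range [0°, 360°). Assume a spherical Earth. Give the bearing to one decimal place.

Δλ = 144.82 − -24.76 = 169.58°.
θ = atan2( sin Δλ · cos φ₂ , cos φ₁ · sin φ₂ − sin φ₁ · cos φ₂ · cos Δλ )
  = atan2(0.17233, -0.97942) = 170.021° → normalised to [0°, 360°): 170.021°.

170.0°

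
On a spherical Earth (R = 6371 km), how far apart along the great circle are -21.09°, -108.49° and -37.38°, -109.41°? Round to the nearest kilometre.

1814 km

Δλ = -109.41 − -108.49 = -0.92°.
Δφ = -37.38 − -21.09 = -16.29°.
a = sin²(Δφ/2) + cos φ₁ · cos φ₂ · sin²(Δλ/2) = 0.020121.
c = 2·atan2(√a, √(1−a)) = 0.28465 rad → d = 6371·c ≈ 1813.53 km.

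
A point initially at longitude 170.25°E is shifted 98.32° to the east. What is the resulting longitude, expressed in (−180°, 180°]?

Start at +170.25°; shift +98.32° → +268.57°.
+268.57° lies outside (−180°, 180°]; subtract 360° → -91.43°.

91.43°W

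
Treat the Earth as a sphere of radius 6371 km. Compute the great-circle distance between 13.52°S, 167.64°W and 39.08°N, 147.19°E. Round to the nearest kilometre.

7492 km

Δλ = 147.19 − -167.64 = 314.83°; wrapped into (−180°, 180°]: -45.17°.
Δφ = 39.08 − -13.52 = 52.60°.
a = sin²(Δφ/2) + cos φ₁ · cos φ₂ · sin²(Δλ/2) = 0.307636.
c = 2·atan2(√a, √(1−a)) = 1.17588 rad → d = 6371·c ≈ 7491.56 km.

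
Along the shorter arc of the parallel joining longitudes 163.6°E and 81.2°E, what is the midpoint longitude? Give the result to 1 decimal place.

122.4°E

Signed shortest Δλ from +163.6° to +81.2° is -82.4°.
Midpoint longitude = +163.6° + (-82.4°)/2 = +163.6° − 41.2° = +122.4°.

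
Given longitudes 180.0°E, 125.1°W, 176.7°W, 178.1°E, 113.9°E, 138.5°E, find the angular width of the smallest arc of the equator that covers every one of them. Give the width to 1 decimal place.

Sort the longitudes: -176.7°, -125.1°, +113.9°, +138.5°, +178.1°, +180.0°.
Eastward gaps between consecutive values (wrapping around): 51.6°, 239.0°, 24.6°, 39.6°, 1.9°, 3.3°.
Largest gap = 239.0° ⇒ minimal covering band is its complement: 360° − 239.0° = 121.0°.
Band runs from +113.9° eastward to -125.1°, crossing the antimeridian.

121.0°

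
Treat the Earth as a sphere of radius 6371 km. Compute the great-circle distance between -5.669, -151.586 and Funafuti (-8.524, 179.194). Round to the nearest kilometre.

Δλ = 179.194 − -151.586 = 330.780°; wrapped into (−180°, 180°]: -29.220°.
Δφ = -8.524 − -5.669 = -2.855°.
a = sin²(Δφ/2) + cos φ₁ · cos φ₂ · sin²(Δλ/2) = 0.063234.
c = 2·atan2(√a, √(1−a)) = 0.50839 rad → d = 6371·c ≈ 3238.92 km.

3239 km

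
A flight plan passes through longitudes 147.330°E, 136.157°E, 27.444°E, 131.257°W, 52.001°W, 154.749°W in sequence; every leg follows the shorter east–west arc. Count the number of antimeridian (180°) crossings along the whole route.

0

Leg 1: +147.330° → +136.157°, shortest Δλ = -11.173° (west) — does not cross 180°.
Leg 2: +136.157° → +27.444°, shortest Δλ = -108.713° (west) — does not cross 180°.
Leg 3: +27.444° → -131.257°, shortest Δλ = -158.701° (west) — does not cross 180°.
Leg 4: -131.257° → -52.001°, shortest Δλ = 79.256° (east) — does not cross 180°.
Leg 5: -52.001° → -154.749°, shortest Δλ = -102.748° (west) — does not cross 180°.
Total crossings: 0.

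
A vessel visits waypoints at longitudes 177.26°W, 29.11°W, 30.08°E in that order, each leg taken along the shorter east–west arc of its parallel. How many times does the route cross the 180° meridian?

Leg 1: -177.26° → -29.11°, shortest Δλ = 148.15° (east) — does not cross 180°.
Leg 2: -29.11° → +30.08°, shortest Δλ = 59.19° (east) — does not cross 180°.
Total crossings: 0.

0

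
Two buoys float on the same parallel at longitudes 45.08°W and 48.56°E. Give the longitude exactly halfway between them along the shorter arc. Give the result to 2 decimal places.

Signed shortest Δλ from -45.08° to +48.56° is +93.64°.
Midpoint longitude = -45.08° + (+93.64°)/2 = -45.08° + 46.82° = +1.74°.

1.74°E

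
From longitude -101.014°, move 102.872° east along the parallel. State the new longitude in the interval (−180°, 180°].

+1.858°

Start at -101.014°; shift +102.872° → +1.858°.
+1.858° already lies in (−180°, 180°].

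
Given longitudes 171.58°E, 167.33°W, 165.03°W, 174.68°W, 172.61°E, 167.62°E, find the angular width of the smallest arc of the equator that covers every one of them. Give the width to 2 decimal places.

27.35°

Sort the longitudes: -174.68°, -167.33°, -165.03°, +167.62°, +171.58°, +172.61°.
Eastward gaps between consecutive values (wrapping around): 7.35°, 2.30°, 332.65°, 3.96°, 1.03°, 12.71°.
Largest gap = 332.65° ⇒ minimal covering band is its complement: 360° − 332.65° = 27.35°.
Band runs from +167.62° eastward to -165.03°, crossing the antimeridian.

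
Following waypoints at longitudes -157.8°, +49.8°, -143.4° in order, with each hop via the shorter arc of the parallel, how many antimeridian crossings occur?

2

Leg 1: -157.8° → +49.8°, shortest Δλ = -152.4° (west) — crosses 180°.
Leg 2: +49.8° → -143.4°, shortest Δλ = 166.8° (east) — crosses 180°.
Total crossings: 2.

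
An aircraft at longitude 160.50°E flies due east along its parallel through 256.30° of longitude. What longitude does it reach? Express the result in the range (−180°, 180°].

Start at +160.50°; shift +256.30° → +416.80°.
+416.80° lies outside (−180°, 180°]; subtract 360° → +56.80°.

56.80°E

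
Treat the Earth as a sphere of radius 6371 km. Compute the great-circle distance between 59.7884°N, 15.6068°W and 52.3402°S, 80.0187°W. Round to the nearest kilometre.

13728 km

Δλ = -80.0187 − -15.6068 = -64.4119°.
Δφ = -52.3402 − 59.7884 = -112.1286°.
a = sin²(Δφ/2) + cos φ₁ · cos φ₂ · sin²(Δλ/2) = 0.775671.
c = 2·atan2(√a, √(1−a)) = 2.15477 rad → d = 6371·c ≈ 13728.03 km.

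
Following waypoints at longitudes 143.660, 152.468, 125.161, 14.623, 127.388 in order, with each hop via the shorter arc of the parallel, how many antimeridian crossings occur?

Leg 1: +143.660° → +152.468°, shortest Δλ = 8.808° (east) — does not cross 180°.
Leg 2: +152.468° → +125.161°, shortest Δλ = -27.307° (west) — does not cross 180°.
Leg 3: +125.161° → +14.623°, shortest Δλ = -110.538° (west) — does not cross 180°.
Leg 4: +14.623° → +127.388°, shortest Δλ = 112.765° (east) — does not cross 180°.
Total crossings: 0.

0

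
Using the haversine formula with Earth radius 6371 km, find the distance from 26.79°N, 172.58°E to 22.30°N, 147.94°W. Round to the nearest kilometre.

4009 km

Δλ = -147.94 − 172.58 = -320.52°; wrapped into (−180°, 180°]: 39.48°.
Δφ = 22.30 − 26.79 = -4.49°.
a = sin²(Δφ/2) + cos φ₁ · cos φ₂ · sin²(Δλ/2) = 0.095751.
c = 2·atan2(√a, √(1−a)) = 0.62920 rad → d = 6371·c ≈ 4008.63 km.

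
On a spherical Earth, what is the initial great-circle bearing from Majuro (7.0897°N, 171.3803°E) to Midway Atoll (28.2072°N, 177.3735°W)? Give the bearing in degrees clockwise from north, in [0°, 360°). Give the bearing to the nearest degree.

25°

Δλ = -177.3735 − 171.3803 = -348.7538°; wrapped into (−180°, 180°]: 11.2462°.
θ = atan2( sin Δλ · cos φ₂ , cos φ₁ · sin φ₂ − sin φ₁ · cos φ₂ · cos Δλ )
  = atan2(0.17186, 0.36237) = 25.374° → normalised to [0°, 360°): 25.374°.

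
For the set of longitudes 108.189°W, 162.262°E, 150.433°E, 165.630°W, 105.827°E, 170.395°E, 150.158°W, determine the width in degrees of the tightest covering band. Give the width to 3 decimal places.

145.984°

Sort the longitudes: -165.630°, -150.158°, -108.189°, +105.827°, +150.433°, +162.262°, +170.395°.
Eastward gaps between consecutive values (wrapping around): 15.472°, 41.969°, 214.016°, 44.606°, 11.829°, 8.133°, 23.975°.
Largest gap = 214.016° ⇒ minimal covering band is its complement: 360° − 214.016° = 145.984°.
Band runs from +105.827° eastward to -108.189°, crossing the antimeridian.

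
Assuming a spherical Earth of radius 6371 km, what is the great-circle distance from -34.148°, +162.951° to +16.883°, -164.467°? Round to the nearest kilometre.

Δλ = -164.467 − 162.951 = -327.418°; wrapped into (−180°, 180°]: 32.582°.
Δφ = 16.883 − -34.148 = 51.031°.
a = sin²(Δφ/2) + cos φ₁ · cos φ₂ · sin²(Δλ/2) = 0.247866.
c = 2·atan2(√a, √(1−a)) = 1.04226 rad → d = 6371·c ≈ 6640.25 km.

6640 km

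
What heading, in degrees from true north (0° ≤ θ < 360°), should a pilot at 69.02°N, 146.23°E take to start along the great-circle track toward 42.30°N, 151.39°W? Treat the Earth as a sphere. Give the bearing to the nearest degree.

Δλ = -151.39 − 146.23 = -297.62°; wrapped into (−180°, 180°]: 62.38°.
θ = atan2( sin Δλ · cos φ₂ , cos φ₁ · sin φ₂ − sin φ₁ · cos φ₂ · cos Δλ )
  = atan2(0.65534, -0.07920) = 96.891° → normalised to [0°, 360°): 96.891°.

97°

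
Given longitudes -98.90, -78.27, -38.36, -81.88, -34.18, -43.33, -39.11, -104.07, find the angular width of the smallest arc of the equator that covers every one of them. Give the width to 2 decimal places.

69.89°

Sort the longitudes: -104.07°, -98.90°, -81.88°, -78.27°, -43.33°, -39.11°, -38.36°, -34.18°.
Eastward gaps between consecutive values (wrapping around): 5.17°, 17.02°, 3.61°, 34.94°, 4.22°, 0.75°, 4.18°, 290.11°.
Largest gap = 290.11° ⇒ minimal covering band is its complement: 360° − 290.11° = 69.89°.
Band runs from -104.07° eastward to -34.18°.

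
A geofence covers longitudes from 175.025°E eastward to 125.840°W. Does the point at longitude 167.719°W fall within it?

Yes

Band width going east from +175.025° to -125.840°: ((-125.840 − 175.025) mod 360) = 59.135°.
Offset of -167.719° east of the west edge: ((-167.719 − 175.025) mod 360) = 17.256°.
17.256° ≤ 59.135° ⇒ inside.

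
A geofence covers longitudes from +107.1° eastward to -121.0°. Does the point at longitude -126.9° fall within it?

Yes

Band width going east from +107.1° to -121.0°: ((-121.0 − 107.1) mod 360) = 131.9°.
Offset of -126.9° east of the west edge: ((-126.9 − 107.1) mod 360) = 126.0°.
126.0° ≤ 131.9° ⇒ inside.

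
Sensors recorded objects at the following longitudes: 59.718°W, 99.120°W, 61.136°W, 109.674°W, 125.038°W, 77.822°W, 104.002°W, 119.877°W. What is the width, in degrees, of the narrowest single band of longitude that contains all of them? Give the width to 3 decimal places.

65.320°

Sort the longitudes: -125.038°, -119.877°, -109.674°, -104.002°, -99.120°, -77.822°, -61.136°, -59.718°.
Eastward gaps between consecutive values (wrapping around): 5.161°, 10.203°, 5.672°, 4.882°, 21.298°, 16.686°, 1.418°, 294.680°.
Largest gap = 294.680° ⇒ minimal covering band is its complement: 360° − 294.680° = 65.320°.
Band runs from -125.038° eastward to -59.718°.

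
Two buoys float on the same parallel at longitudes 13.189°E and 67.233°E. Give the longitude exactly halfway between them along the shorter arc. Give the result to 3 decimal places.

40.211°E

Signed shortest Δλ from +13.189° to +67.233° is +54.044°.
Midpoint longitude = +13.189° + (+54.044°)/2 = +13.189° + 27.022° = +40.211°.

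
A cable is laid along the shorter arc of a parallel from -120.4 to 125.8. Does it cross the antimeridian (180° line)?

Naïve |125.8 − -120.4| = 246.2° > 180°, so the shorter arc goes the other way round — across 180°.
Signed shortest Δλ = ((125.8 − -120.4 + 180) mod 360) − 180 = -113.8°.
Going west by 113.8° from -120.4° passes through 180° before reaching +125.8°.

Yes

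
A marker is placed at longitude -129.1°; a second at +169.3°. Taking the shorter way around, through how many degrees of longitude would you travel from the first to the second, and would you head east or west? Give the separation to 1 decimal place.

Raw difference: 169.3 − -129.1 = 298.4°.
Normalise into (−180°, 180°]: 298.4° − 360° = -61.6°.
Negative ⇒ the second point lies to the west; separation 61.6°.

61.6° west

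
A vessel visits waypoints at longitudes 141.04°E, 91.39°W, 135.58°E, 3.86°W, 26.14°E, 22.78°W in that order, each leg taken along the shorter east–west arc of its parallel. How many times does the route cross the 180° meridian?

2

Leg 1: +141.04° → -91.39°, shortest Δλ = 127.57° (east) — crosses 180°.
Leg 2: -91.39° → +135.58°, shortest Δλ = -133.03° (west) — crosses 180°.
Leg 3: +135.58° → -3.86°, shortest Δλ = -139.44° (west) — does not cross 180°.
Leg 4: -3.86° → +26.14°, shortest Δλ = 30.0° (east) — does not cross 180°.
Leg 5: +26.14° → -22.78°, shortest Δλ = -48.92° (west) — does not cross 180°.
Total crossings: 2.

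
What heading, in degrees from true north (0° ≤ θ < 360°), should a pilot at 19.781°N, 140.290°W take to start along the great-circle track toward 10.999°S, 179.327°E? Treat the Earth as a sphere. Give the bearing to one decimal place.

Δλ = 179.327 − -140.290 = 319.617°; wrapped into (−180°, 180°]: -40.383°.
θ = atan2( sin Δλ · cos φ₂ , cos φ₁ · sin φ₂ − sin φ₁ · cos φ₂ · cos Δλ )
  = atan2(-0.63599, -0.43259) = -124.223° → normalised to [0°, 360°): 235.777°.

235.8°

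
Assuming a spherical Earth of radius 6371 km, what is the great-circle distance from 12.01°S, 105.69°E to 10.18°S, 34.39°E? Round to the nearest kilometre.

Δλ = 34.39 − 105.69 = -71.30°.
Δφ = -10.18 − -12.01 = 1.83°.
a = sin²(Δφ/2) + cos φ₁ · cos φ₂ · sin²(Δλ/2) = 0.327282.
c = 2·atan2(√a, √(1−a)) = 1.21809 rad → d = 6371·c ≈ 7760.48 km.

7760 km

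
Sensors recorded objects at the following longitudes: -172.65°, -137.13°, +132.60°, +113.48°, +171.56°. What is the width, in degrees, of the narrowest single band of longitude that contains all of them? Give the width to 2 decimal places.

Sort the longitudes: -172.65°, -137.13°, +113.48°, +132.60°, +171.56°.
Eastward gaps between consecutive values (wrapping around): 35.52°, 250.61°, 19.12°, 38.96°, 15.79°.
Largest gap = 250.61° ⇒ minimal covering band is its complement: 360° − 250.61° = 109.39°.
Band runs from +113.48° eastward to -137.13°, crossing the antimeridian.

109.39°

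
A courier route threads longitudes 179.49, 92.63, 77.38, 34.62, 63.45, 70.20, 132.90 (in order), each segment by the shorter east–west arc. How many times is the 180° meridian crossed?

0

Leg 1: +179.49° → +92.63°, shortest Δλ = -86.86° (west) — does not cross 180°.
Leg 2: +92.63° → +77.38°, shortest Δλ = -15.25° (west) — does not cross 180°.
Leg 3: +77.38° → +34.62°, shortest Δλ = -42.76° (west) — does not cross 180°.
Leg 4: +34.62° → +63.45°, shortest Δλ = 28.83° (east) — does not cross 180°.
Leg 5: +63.45° → +70.20°, shortest Δλ = 6.75° (east) — does not cross 180°.
Leg 6: +70.20° → +132.90°, shortest Δλ = 62.7° (east) — does not cross 180°.
Total crossings: 0.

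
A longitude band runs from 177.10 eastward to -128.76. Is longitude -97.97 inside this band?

Band width going east from +177.10° to -128.76°: ((-128.76 − 177.10) mod 360) = 54.14°.
Offset of -97.97° east of the west edge: ((-97.97 − 177.10) mod 360) = 84.93°.
84.93° > 54.14° ⇒ outside.

No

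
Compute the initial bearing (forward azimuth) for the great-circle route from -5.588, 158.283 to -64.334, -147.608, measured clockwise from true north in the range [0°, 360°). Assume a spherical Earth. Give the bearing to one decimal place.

Δλ = -147.608 − 158.283 = -305.891°; wrapped into (−180°, 180°]: 54.109°.
θ = atan2( sin Δλ · cos φ₂ , cos φ₁ · sin φ₂ − sin φ₁ · cos φ₂ · cos Δλ )
  = atan2(0.35089, -0.87233) = 158.088° → normalised to [0°, 360°): 158.088°.

158.1°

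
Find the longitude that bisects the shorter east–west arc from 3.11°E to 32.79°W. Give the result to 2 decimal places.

Signed shortest Δλ from +3.11° to -32.79° is -35.90°.
Midpoint longitude = +3.11° + (-35.90°)/2 = +3.11° − 17.95° = -14.84°.

14.84°W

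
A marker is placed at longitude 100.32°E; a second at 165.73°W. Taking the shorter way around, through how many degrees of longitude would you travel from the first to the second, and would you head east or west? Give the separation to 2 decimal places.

Raw difference: -165.73 − 100.32 = -266.05°.
Normalise into (−180°, 180°]: -266.05° + 360° = 93.95°.
Positive ⇒ the second point lies to the east; separation 93.95°.

93.95° east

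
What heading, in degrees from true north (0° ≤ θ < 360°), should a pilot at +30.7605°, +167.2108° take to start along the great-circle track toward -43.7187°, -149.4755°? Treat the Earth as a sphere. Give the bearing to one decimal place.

Δλ = -149.4755 − 167.2108 = -316.6863°; wrapped into (−180°, 180°]: 43.3137°.
θ = atan2( sin Δλ · cos φ₂ , cos φ₁ · sin φ₂ − sin φ₁ · cos φ₂ · cos Δλ )
  = atan2(0.49580, -0.86284) = 150.118° → normalised to [0°, 360°): 150.118°.

150.1°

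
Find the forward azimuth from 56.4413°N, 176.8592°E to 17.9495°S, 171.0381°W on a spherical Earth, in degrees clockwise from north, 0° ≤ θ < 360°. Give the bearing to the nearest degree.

Δλ = -171.0381 − 176.8592 = -347.8973°; wrapped into (−180°, 180°]: 12.1027°.
θ = atan2( sin Δλ · cos φ₂ , cos φ₁ · sin φ₂ − sin φ₁ · cos φ₂ · cos Δλ )
  = atan2(0.19946, -0.94550) = 168.088° → normalised to [0°, 360°): 168.088°.

168°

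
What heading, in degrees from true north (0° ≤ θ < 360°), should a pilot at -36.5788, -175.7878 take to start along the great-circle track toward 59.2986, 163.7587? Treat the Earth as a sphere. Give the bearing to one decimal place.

349.6°

Δλ = 163.7587 − -175.7878 = 339.5465°; wrapped into (−180°, 180°]: -20.4535°.
θ = atan2( sin Δλ · cos φ₂ , cos φ₁ · sin φ₂ − sin φ₁ · cos φ₂ · cos Δλ )
  = atan2(-0.17842, 0.97556) = -10.364° → normalised to [0°, 360°): 349.636°.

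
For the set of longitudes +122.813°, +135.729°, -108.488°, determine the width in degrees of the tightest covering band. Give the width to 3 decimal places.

Sort the longitudes: -108.488°, +122.813°, +135.729°.
Eastward gaps between consecutive values (wrapping around): 231.301°, 12.916°, 115.783°.
Largest gap = 231.301° ⇒ minimal covering band is its complement: 360° − 231.301° = 128.699°.
Band runs from +122.813° eastward to -108.488°, crossing the antimeridian.

128.699°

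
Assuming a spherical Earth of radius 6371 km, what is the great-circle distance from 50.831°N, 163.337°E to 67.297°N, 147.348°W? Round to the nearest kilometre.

3231 km

Δλ = -147.348 − 163.337 = -310.685°; wrapped into (−180°, 180°]: 49.315°.
Δφ = 67.297 − 50.831 = 16.466°.
a = sin²(Δφ/2) + cos φ₁ · cos φ₂ · sin²(Δλ/2) = 0.062935.
c = 2·atan2(√a, √(1−a)) = 0.50715 rad → d = 6371·c ≈ 3231.07 km.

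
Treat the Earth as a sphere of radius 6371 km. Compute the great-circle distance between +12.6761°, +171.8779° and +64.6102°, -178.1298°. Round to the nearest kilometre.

5826 km

Δλ = -178.1298 − 171.8779 = -350.0077°; wrapped into (−180°, 180°]: 9.9923°.
Δφ = 64.6102 − 12.6761 = 51.9341°.
a = sin²(Δφ/2) + cos φ₁ · cos φ₂ · sin²(Δλ/2) = 0.194889.
c = 2·atan2(√a, √(1−a)) = 0.91446 rad → d = 6371·c ≈ 5826.00 km.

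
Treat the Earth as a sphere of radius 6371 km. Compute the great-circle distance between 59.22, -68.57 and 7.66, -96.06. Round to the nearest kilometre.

Δλ = -96.06 − -68.57 = -27.49°.
Δφ = 7.66 − 59.22 = -51.56°.
a = sin²(Δφ/2) + cos φ₁ · cos φ₂ · sin²(Δλ/2) = 0.217785.
c = 2·atan2(√a, √(1−a)) = 0.97105 rad → d = 6371·c ≈ 6186.58 km.

6187 km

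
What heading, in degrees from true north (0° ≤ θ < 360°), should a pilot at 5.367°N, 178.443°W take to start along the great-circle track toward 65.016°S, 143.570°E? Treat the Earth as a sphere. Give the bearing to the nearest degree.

196°

Δλ = 143.570 − -178.443 = 322.013°; wrapped into (−180°, 180°]: -37.987°.
θ = atan2( sin Δλ · cos φ₂ , cos φ₁ · sin φ₂ − sin φ₁ · cos φ₂ · cos Δλ )
  = atan2(-0.25996, -0.93359) = -164.440° → normalised to [0°, 360°): 195.560°.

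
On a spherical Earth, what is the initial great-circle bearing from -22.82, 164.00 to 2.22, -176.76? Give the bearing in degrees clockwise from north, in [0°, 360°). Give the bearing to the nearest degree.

39°

Δλ = -176.76 − 164.00 = -340.76°; wrapped into (−180°, 180°]: 19.24°.
θ = atan2( sin Δλ · cos φ₂ , cos φ₁ · sin φ₂ − sin φ₁ · cos φ₂ · cos Δλ )
  = atan2(0.32928, 0.40161) = 39.349° → normalised to [0°, 360°): 39.349°.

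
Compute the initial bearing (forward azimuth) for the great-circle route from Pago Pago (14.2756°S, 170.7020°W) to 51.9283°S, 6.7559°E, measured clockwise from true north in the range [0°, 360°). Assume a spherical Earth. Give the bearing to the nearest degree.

Δλ = 6.7559 − -170.7020 = 177.4579°.
θ = atan2( sin Δλ · cos φ₂ , cos φ₁ · sin φ₂ − sin φ₁ · cos φ₂ · cos Δλ )
  = atan2(0.02735, -0.91484) = 178.288° → normalised to [0°, 360°): 178.288°.

178°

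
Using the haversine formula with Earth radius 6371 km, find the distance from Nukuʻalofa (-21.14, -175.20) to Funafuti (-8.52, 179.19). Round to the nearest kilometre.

1527 km

Δλ = 179.19 − -175.20 = 354.39°; wrapped into (−180°, 180°]: -5.61°.
Δφ = -8.52 − -21.14 = 12.62°.
a = sin²(Δφ/2) + cos φ₁ · cos φ₂ · sin²(Δλ/2) = 0.014289.
c = 2·atan2(√a, √(1−a)) = 0.23964 rad → d = 6371·c ≈ 1526.77 km.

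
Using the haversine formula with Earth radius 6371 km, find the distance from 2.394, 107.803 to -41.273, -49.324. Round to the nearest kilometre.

15123 km

Δλ = -49.324 − 107.803 = -157.127°.
Δφ = -41.273 − 2.394 = -43.667°.
a = sin²(Δφ/2) + cos φ₁ · cos φ₂ · sin²(Δλ/2) = 0.859714.
c = 2·atan2(√a, √(1−a)) = 2.37377 rad → d = 6371·c ≈ 15123.31 km.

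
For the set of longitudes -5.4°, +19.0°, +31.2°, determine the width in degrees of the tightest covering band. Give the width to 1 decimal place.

36.6°

Sort the longitudes: -5.4°, +19.0°, +31.2°.
Eastward gaps between consecutive values (wrapping around): 24.4°, 12.2°, 323.4°.
Largest gap = 323.4° ⇒ minimal covering band is its complement: 360° − 323.4° = 36.6°.
Band runs from -5.4° eastward to +31.2°.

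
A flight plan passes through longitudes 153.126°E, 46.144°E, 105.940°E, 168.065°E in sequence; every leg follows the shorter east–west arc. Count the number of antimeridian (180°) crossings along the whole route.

0

Leg 1: +153.126° → +46.144°, shortest Δλ = -106.982° (west) — does not cross 180°.
Leg 2: +46.144° → +105.940°, shortest Δλ = 59.796° (east) — does not cross 180°.
Leg 3: +105.940° → +168.065°, shortest Δλ = 62.125° (east) — does not cross 180°.
Total crossings: 0.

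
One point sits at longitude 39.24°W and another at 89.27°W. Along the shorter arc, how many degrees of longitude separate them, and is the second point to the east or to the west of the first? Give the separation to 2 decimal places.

50.03° west

Raw difference: -89.27 − -39.24 = -50.03°.
Normalise into (−180°, 180°]: -50.03° stays -50.03°.
Negative ⇒ the second point lies to the west; separation 50.03°.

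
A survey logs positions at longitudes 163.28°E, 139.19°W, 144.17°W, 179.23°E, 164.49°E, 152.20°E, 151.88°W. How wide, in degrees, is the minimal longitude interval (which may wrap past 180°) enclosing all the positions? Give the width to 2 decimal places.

Sort the longitudes: -151.88°, -144.17°, -139.19°, +152.20°, +163.28°, +164.49°, +179.23°.
Eastward gaps between consecutive values (wrapping around): 7.71°, 4.98°, 291.39°, 11.08°, 1.21°, 14.74°, 28.89°.
Largest gap = 291.39° ⇒ minimal covering band is its complement: 360° − 291.39° = 68.61°.
Band runs from +152.20° eastward to -139.19°, crossing the antimeridian.

68.61°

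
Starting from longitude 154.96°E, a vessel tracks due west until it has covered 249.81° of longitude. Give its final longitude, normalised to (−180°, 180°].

Start at +154.96°; shift −249.81° → -94.85°.
-94.85° already lies in (−180°, 180°].

94.85°W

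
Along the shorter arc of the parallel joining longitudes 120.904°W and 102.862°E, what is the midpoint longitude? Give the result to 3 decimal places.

Signed shortest Δλ from -120.904° to +102.862° is -136.234°.
Midpoint longitude = -120.904° + (-136.234°)/2 = -120.904° − 68.117° = -189.021°.
Normalise into (−180°, 180°]: +170.979°.
(The naïve average (-120.904 + +102.862)/2 = -9.021° is on the wrong side of the globe.)

170.979°E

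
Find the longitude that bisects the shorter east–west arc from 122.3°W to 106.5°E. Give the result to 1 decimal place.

172.1°E

Signed shortest Δλ from -122.3° to +106.5° is -131.2°.
Midpoint longitude = -122.3° + (-131.2°)/2 = -122.3° − 65.6° = -187.9°.
Normalise into (−180°, 180°]: +172.1°.
(The naïve average (-122.3 + +106.5)/2 = -7.9° is on the wrong side of the globe.)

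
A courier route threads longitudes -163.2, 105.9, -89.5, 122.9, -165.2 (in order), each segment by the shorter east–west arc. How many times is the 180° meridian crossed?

Leg 1: -163.2° → +105.9°, shortest Δλ = -90.9° (west) — crosses 180°.
Leg 2: +105.9° → -89.5°, shortest Δλ = 164.6° (east) — crosses 180°.
Leg 3: -89.5° → +122.9°, shortest Δλ = -147.6° (west) — crosses 180°.
Leg 4: +122.9° → -165.2°, shortest Δλ = 71.9° (east) — crosses 180°.
Total crossings: 4.

4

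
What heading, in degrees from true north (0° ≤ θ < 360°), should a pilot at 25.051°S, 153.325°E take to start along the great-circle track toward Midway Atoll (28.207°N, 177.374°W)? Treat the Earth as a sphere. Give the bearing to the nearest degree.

30°

Δλ = -177.374 − 153.325 = -330.699°; wrapped into (−180°, 180°]: 29.301°.
θ = atan2( sin Δλ · cos φ₂ , cos φ₁ · sin φ₂ − sin φ₁ · cos φ₂ · cos Δλ )
  = atan2(0.43128, 0.75360) = 29.782° → normalised to [0°, 360°): 29.782°.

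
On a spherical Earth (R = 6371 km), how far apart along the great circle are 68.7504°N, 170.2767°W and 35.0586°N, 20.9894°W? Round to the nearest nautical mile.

4426 nmi

Δλ = -20.9894 − -170.2767 = 149.2873°.
Δφ = 35.0586 − 68.7504 = -33.6918°.
a = sin²(Δφ/2) + cos φ₁ · cos φ₂ · sin²(Δλ/2) = 0.359851.
c = 2·atan2(√a, √(1−a)) = 1.28669 rad → d = 6371·c ≈ 8197.52 km ≈ 4426.30 nmi.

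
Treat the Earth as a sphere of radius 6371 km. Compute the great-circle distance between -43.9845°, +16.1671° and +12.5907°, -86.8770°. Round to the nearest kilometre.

Δλ = -86.8770 − 16.1671 = -103.0441°.
Δφ = 12.5907 − -43.9845 = 56.5752°.
a = sin²(Δφ/2) + cos φ₁ · cos φ₂ · sin²(Δλ/2) = 0.654938.
c = 2·atan2(√a, √(1−a)) = 1.88586 rad → d = 6371·c ≈ 12014.80 km.

12015 km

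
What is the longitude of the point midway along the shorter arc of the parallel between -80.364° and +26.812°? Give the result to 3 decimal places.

-26.776°

Signed shortest Δλ from -80.364° to +26.812° is +107.176°.
Midpoint longitude = -80.364° + (+107.176°)/2 = -80.364° + 53.588° = -26.776°.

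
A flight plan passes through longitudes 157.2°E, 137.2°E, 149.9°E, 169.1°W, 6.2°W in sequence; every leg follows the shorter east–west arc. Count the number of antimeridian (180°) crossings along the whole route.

1

Leg 1: +157.2° → +137.2°, shortest Δλ = -20.0° (west) — does not cross 180°.
Leg 2: +137.2° → +149.9°, shortest Δλ = 12.7° (east) — does not cross 180°.
Leg 3: +149.9° → -169.1°, shortest Δλ = 41.0° (east) — crosses 180°.
Leg 4: -169.1° → -6.2°, shortest Δλ = 162.9° (east) — does not cross 180°.
Total crossings: 1.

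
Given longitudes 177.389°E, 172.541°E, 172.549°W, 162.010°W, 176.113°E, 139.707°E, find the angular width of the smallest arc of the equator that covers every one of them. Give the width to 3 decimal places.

Sort the longitudes: -172.549°, -162.010°, +139.707°, +172.541°, +176.113°, +177.389°.
Eastward gaps between consecutive values (wrapping around): 10.539°, 301.717°, 32.834°, 3.572°, 1.276°, 10.062°.
Largest gap = 301.717° ⇒ minimal covering band is its complement: 360° − 301.717° = 58.283°.
Band runs from +139.707° eastward to -162.010°, crossing the antimeridian.

58.283°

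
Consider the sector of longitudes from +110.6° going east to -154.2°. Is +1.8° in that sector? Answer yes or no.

Band width going east from +110.6° to -154.2°: ((-154.2 − 110.6) mod 360) = 95.2°.
Offset of +1.8° east of the west edge: ((1.8 − 110.6) mod 360) = 251.2°.
251.2° > 95.2° ⇒ outside.

No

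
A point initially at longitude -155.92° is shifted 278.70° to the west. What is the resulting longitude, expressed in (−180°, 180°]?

Start at -155.92°; shift −278.70° → -434.62°.
-434.62° lies outside (−180°, 180°]; add 360° → -74.62°.

-74.62°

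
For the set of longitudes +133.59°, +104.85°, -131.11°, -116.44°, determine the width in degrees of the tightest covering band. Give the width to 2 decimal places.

138.71°

Sort the longitudes: -131.11°, -116.44°, +104.85°, +133.59°.
Eastward gaps between consecutive values (wrapping around): 14.67°, 221.29°, 28.74°, 95.30°.
Largest gap = 221.29° ⇒ minimal covering band is its complement: 360° − 221.29° = 138.71°.
Band runs from +104.85° eastward to -116.44°, crossing the antimeridian.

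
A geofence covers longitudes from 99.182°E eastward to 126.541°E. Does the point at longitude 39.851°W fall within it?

Band width going east from +99.182° to +126.541°: ((126.541 − 99.182) mod 360) = 27.359°.
Offset of -39.851° east of the west edge: ((-39.851 − 99.182) mod 360) = 220.967°.
220.967° > 27.359° ⇒ outside.

No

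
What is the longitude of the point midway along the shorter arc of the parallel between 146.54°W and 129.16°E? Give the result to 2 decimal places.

Signed shortest Δλ from -146.54° to +129.16° is -84.30°.
Midpoint longitude = -146.54° + (-84.30°)/2 = -146.54° − 42.15° = -188.69°.
Normalise into (−180°, 180°]: +171.31°.
(The naïve average (-146.54 + +129.16)/2 = -8.69° is on the wrong side of the globe.)

171.31°E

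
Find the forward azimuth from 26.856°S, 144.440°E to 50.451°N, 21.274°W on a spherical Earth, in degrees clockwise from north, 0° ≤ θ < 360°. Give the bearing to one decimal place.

339.0°

Δλ = -21.274 − 144.440 = -165.714°.
θ = atan2( sin Δλ · cos φ₂ , cos φ₁ · sin φ₂ − sin φ₁ · cos φ₂ · cos Δλ )
  = atan2(-0.15712, 0.40916) = -21.007° → normalised to [0°, 360°): 338.993°.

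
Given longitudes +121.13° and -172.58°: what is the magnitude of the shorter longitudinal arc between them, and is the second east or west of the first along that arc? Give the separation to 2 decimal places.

66.29° east

Raw difference: -172.58 − 121.13 = -293.71°.
Normalise into (−180°, 180°]: -293.71° + 360° = 66.29°.
Positive ⇒ the second point lies to the east; separation 66.29°.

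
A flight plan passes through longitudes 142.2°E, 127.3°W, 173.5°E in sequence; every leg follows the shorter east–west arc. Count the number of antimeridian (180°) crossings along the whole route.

2

Leg 1: +142.2° → -127.3°, shortest Δλ = 90.5° (east) — crosses 180°.
Leg 2: -127.3° → +173.5°, shortest Δλ = -59.2° (west) — crosses 180°.
Total crossings: 2.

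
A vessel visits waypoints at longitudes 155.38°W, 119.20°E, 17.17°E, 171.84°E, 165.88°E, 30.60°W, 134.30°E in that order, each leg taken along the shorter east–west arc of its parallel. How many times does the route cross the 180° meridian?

2

Leg 1: -155.38° → +119.20°, shortest Δλ = -85.42° (west) — crosses 180°.
Leg 2: +119.20° → +17.17°, shortest Δλ = -102.03° (west) — does not cross 180°.
Leg 3: +17.17° → +171.84°, shortest Δλ = 154.67° (east) — does not cross 180°.
Leg 4: +171.84° → +165.88°, shortest Δλ = -5.96° (west) — does not cross 180°.
Leg 5: +165.88° → -30.60°, shortest Δλ = 163.52° (east) — crosses 180°.
Leg 6: -30.60° → +134.30°, shortest Δλ = 164.9° (east) — does not cross 180°.
Total crossings: 2.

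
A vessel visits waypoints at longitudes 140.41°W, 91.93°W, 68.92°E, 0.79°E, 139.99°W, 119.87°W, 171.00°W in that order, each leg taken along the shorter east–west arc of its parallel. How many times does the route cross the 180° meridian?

Leg 1: -140.41° → -91.93°, shortest Δλ = 48.48° (east) — does not cross 180°.
Leg 2: -91.93° → +68.92°, shortest Δλ = 160.85° (east) — does not cross 180°.
Leg 3: +68.92° → +0.79°, shortest Δλ = -68.13° (west) — does not cross 180°.
Leg 4: +0.79° → -139.99°, shortest Δλ = -140.78° (west) — does not cross 180°.
Leg 5: -139.99° → -119.87°, shortest Δλ = 20.12° (east) — does not cross 180°.
Leg 6: -119.87° → -171.00°, shortest Δλ = -51.13° (west) — does not cross 180°.
Total crossings: 0.

0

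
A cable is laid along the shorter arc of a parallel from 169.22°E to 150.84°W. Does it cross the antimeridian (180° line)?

Yes

Naïve |-150.84 − 169.22| = 320.06° > 180°, so the shorter arc goes the other way round — across 180°.
Signed shortest Δλ = ((-150.84 − 169.22 + 180) mod 360) − 180 = 39.94°.
Going east by 39.94° from +169.22° passes through 180° before reaching -150.84°.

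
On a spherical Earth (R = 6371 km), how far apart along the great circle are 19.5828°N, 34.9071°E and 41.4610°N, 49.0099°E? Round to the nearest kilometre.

2774 km

Δλ = 49.0099 − 34.9071 = 14.1028°.
Δφ = 41.4610 − 19.5828 = 21.8782°.
a = sin²(Δφ/2) + cos φ₁ · cos φ₂ · sin²(Δλ/2) = 0.046651.
c = 2·atan2(√a, √(1−a)) = 0.43541 rad → d = 6371·c ≈ 2773.99 km.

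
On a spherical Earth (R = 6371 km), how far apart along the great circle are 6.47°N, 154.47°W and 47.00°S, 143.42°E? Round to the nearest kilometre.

Δλ = 143.42 − -154.47 = 297.89°; wrapped into (−180°, 180°]: -62.11°.
Δφ = -47.00 − 6.47 = -53.47°.
a = sin²(Δφ/2) + cos φ₁ · cos φ₂ · sin²(Δλ/2) = 0.382710.
c = 2·atan2(√a, √(1−a)) = 1.33401 rad → d = 6371·c ≈ 8498.98 km.

8499 km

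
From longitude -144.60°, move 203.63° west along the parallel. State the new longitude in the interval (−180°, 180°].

Start at -144.60°; shift −203.63° → -348.23°.
-348.23° lies outside (−180°, 180°]; add 360° → +11.77°.

+11.77°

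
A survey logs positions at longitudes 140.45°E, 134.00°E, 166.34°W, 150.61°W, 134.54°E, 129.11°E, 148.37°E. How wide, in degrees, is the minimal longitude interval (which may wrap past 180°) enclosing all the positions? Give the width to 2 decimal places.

80.28°

Sort the longitudes: -166.34°, -150.61°, +129.11°, +134.00°, +134.54°, +140.45°, +148.37°.
Eastward gaps between consecutive values (wrapping around): 15.73°, 279.72°, 4.89°, 0.54°, 5.91°, 7.92°, 45.29°.
Largest gap = 279.72° ⇒ minimal covering band is its complement: 360° − 279.72° = 80.28°.
Band runs from +129.11° eastward to -150.61°, crossing the antimeridian.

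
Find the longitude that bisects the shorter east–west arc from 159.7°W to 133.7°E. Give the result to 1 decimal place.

167.0°E

Signed shortest Δλ from -159.7° to +133.7° is -66.6°.
Midpoint longitude = -159.7° + (-66.6°)/2 = -159.7° − 33.3° = -193.0°.
Normalise into (−180°, 180°]: +167.0°.
(The naïve average (-159.7 + +133.7)/2 = -13.0° is on the wrong side of the globe.)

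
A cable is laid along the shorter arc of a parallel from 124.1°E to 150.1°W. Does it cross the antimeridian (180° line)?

Yes

Naïve |-150.1 − 124.1| = 274.2° > 180°, so the shorter arc goes the other way round — across 180°.
Signed shortest Δλ = ((-150.1 − 124.1 + 180) mod 360) − 180 = 85.8°.
Going east by 85.8° from +124.1° passes through 180° before reaching -150.1°.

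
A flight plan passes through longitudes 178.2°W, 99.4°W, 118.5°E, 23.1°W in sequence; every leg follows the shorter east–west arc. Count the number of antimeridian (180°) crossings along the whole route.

Leg 1: -178.2° → -99.4°, shortest Δλ = 78.8° (east) — does not cross 180°.
Leg 2: -99.4° → +118.5°, shortest Δλ = -142.1° (west) — crosses 180°.
Leg 3: +118.5° → -23.1°, shortest Δλ = -141.6° (west) — does not cross 180°.
Total crossings: 1.

1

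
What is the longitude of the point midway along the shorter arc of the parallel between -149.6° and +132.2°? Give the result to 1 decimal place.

Signed shortest Δλ from -149.6° to +132.2° is -78.2°.
Midpoint longitude = -149.6° + (-78.2°)/2 = -149.6° − 39.1° = -188.7°.
Normalise into (−180°, 180°]: +171.3°.
(The naïve average (-149.6 + +132.2)/2 = -8.7° is on the wrong side of the globe.)

+171.3°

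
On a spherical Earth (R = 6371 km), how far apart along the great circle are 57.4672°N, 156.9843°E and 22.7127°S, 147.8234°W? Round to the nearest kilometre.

Δλ = -147.8234 − 156.9843 = -304.8077°; wrapped into (−180°, 180°]: 55.1923°.
Δφ = -22.7127 − 57.4672 = -80.1799°.
a = sin²(Δφ/2) + cos φ₁ · cos φ₂ · sin²(Δλ/2) = 0.521175.
c = 2·atan2(√a, √(1−a)) = 1.61316 rad → d = 6371·c ≈ 10277.44 km.

10277 km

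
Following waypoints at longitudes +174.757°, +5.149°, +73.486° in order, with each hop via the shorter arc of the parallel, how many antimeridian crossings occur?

Leg 1: +174.757° → +5.149°, shortest Δλ = -169.608° (west) — does not cross 180°.
Leg 2: +5.149° → +73.486°, shortest Δλ = 68.337° (east) — does not cross 180°.
Total crossings: 0.

0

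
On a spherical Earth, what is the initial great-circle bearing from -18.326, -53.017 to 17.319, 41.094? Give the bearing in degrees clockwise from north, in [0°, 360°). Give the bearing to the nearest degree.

Δλ = 41.094 − -53.017 = 94.111°.
θ = atan2( sin Δλ · cos φ₂ , cos φ₁ · sin φ₂ − sin φ₁ · cos φ₂ · cos Δλ )
  = atan2(0.95221, 0.26107) = 74.667° → normalised to [0°, 360°): 74.667°.

75°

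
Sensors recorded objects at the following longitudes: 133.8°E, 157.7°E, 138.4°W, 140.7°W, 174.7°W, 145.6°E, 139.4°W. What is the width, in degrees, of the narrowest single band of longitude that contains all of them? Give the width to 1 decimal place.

87.8°

Sort the longitudes: -174.7°, -140.7°, -139.4°, -138.4°, +133.8°, +145.6°, +157.7°.
Eastward gaps between consecutive values (wrapping around): 34.0°, 1.3°, 1.0°, 272.2°, 11.8°, 12.1°, 27.6°.
Largest gap = 272.2° ⇒ minimal covering band is its complement: 360° − 272.2° = 87.8°.
Band runs from +133.8° eastward to -138.4°, crossing the antimeridian.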